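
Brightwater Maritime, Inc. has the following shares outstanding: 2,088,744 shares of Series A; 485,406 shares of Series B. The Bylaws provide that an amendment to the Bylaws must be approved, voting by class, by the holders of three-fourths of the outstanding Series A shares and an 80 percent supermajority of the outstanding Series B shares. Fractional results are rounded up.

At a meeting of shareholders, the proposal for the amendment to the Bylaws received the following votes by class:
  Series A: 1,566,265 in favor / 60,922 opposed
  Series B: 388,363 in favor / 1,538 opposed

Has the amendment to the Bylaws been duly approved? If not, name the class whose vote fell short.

Series A: 3/4 of 2088744 = 1566558; 1,566,558 required, 1,566,265 in favor — not approved.
Series B: 4/5 of 485406 = 388324.80, rounded up to 388325; 388,325 required, 388,363 in favor — approved.

Not approved — the Series A shares did not give the required vote.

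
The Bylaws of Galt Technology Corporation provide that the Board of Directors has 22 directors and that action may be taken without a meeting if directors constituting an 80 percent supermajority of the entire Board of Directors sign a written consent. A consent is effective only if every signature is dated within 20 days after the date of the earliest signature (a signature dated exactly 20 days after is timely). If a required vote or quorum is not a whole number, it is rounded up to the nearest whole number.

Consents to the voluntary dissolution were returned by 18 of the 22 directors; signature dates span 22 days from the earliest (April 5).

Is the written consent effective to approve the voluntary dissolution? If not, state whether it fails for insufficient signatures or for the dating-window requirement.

Signatures required: an 80 percent supermajority of 22 — 4/5 of 22 = 17.60, rounded up to 18, so 18 needed; 18 signed. Sufficient.
Dating window: the latest signature is 22 days after the earliest; the limit is 20 days. Outside the window.

Not effective — dating-window requirement not satisfied.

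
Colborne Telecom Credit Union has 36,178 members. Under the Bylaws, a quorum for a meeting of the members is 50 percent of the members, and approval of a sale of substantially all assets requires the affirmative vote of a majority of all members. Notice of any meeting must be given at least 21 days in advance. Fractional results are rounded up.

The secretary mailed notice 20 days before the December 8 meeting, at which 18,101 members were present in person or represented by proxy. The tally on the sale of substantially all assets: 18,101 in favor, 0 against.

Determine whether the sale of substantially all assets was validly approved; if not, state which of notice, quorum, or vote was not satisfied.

Invalid — notice requirement not satisfied.

Notice: 20 days given; 21 required. Not satisfied.
Quorum: 50% of 36,178 = 18,089; 18,101 present. Satisfied.
Vote: requires a majority of all members (36,178); a majority of 36178 is 18090, so 18,090 needed; 18,101 in favor. Satisfied.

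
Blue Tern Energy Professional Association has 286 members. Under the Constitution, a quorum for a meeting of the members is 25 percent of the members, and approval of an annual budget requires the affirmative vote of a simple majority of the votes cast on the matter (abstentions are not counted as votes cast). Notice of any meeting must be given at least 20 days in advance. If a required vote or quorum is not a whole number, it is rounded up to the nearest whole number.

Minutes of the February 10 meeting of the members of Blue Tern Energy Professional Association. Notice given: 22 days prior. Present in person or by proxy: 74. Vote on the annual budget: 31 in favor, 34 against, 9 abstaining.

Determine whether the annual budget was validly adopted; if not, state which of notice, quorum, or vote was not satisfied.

Invalid — vote requirement not satisfied.

Notice: 22 days given; 20 required. Satisfied.
Quorum: 25% of 286 = 71.50, rounded up to 72; 74 present. Satisfied.
Vote: requires a majority of the votes cast (74 − 9 abstaining = 65); a majority of 65 is 33, so 33 needed; 31 in favor. Not satisfied.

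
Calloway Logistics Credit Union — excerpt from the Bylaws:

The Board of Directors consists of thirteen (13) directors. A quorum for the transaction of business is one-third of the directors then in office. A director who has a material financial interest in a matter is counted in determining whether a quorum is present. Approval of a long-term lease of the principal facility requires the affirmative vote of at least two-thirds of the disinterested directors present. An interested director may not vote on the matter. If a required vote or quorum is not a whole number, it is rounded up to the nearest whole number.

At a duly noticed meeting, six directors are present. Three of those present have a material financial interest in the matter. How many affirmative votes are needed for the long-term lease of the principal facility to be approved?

The long-term lease of the principal facility requires two-thirds of the disinterested directors present (6 − 3 = 3).
2/3 of 3 = 2.

2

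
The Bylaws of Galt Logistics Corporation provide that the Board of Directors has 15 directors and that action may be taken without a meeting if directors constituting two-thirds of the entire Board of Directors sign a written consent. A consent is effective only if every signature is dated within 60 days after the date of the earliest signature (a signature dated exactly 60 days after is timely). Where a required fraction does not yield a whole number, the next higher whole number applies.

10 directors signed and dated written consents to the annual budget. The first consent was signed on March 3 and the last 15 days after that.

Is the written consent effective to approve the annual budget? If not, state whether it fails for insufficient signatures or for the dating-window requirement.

Signatures required: two-thirds of 15 — 2/3 of 15 = 10, so 10 needed; 10 signed. Sufficient.
Dating window: the latest signature is 15 days after the earliest; the limit is 60 days. Within the window.

Effective — both the signature and dating-window requirements are satisfied.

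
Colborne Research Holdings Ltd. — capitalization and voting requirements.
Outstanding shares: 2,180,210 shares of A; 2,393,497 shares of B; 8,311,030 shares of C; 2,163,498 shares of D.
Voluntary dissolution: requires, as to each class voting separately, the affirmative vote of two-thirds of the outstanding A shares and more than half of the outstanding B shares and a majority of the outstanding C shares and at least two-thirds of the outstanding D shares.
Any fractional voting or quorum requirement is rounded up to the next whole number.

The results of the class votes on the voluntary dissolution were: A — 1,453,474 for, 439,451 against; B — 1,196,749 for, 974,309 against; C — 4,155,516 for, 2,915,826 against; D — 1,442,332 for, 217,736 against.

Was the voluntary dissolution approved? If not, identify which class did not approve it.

A: 2/3 of 2180210 = 1453473.33, rounded up to 1453474; 1,453,474 required, 1,453,474 in favor — approved.
B: a majority of 2393497 is 1196749; 1,196,749 required, 1,196,749 in favor — approved.
C: a majority of 8311030 is 4155516; 4,155,516 required, 4,155,516 in favor — approved.
D: 2/3 of 2163498 = 1442332; 1,442,332 required, 1,442,332 in favor — approved.

Approved — every class gave the required vote.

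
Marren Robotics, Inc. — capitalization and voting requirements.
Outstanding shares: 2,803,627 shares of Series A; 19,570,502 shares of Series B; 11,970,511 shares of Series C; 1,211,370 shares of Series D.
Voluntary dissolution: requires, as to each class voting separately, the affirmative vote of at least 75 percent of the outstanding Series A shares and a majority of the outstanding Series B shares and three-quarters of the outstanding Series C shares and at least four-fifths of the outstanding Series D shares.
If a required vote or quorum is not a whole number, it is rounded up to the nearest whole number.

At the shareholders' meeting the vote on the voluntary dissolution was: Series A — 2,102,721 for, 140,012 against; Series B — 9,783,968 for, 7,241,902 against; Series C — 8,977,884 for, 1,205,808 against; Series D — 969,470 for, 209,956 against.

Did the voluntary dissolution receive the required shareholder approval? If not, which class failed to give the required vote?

Not approved — the Series B shares did not give the required vote.

Series A: 3/4 of 2803627 = 2102720.25, rounded up to 2102721; 2,102,721 required, 2,102,721 in favor — approved.
Series B: a majority of 19570502 is 9785252; 9,785,252 required, 9,783,968 in favor — not approved.
Series C: 3/4 of 11970511 = 8977883.25, rounded up to 8977884; 8,977,884 required, 8,977,884 in favor — approved.
Series D: 4/5 of 1211370 = 969096; 969,096 required, 969,470 in favor — approved.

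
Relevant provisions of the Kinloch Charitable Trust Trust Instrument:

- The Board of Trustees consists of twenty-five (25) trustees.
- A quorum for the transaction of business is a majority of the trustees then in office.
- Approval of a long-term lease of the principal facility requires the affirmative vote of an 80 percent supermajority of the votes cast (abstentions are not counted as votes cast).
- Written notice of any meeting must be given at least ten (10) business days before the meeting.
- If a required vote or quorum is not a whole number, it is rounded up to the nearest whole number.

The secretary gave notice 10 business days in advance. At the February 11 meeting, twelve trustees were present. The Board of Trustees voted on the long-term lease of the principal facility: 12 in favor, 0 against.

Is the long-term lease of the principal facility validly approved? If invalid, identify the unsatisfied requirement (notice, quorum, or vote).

Invalid — quorum requirement not satisfied.

Notice: 10 business days given; 10 required (10 ≥ 10). Satisfied.
Quorum: 12 present; quorum is 13. Not satisfied.
Vote: the long-term lease of the principal facility requires four-fifths of the votes cast (12). 4/5 of 12 = 9.60, rounded up to 10, so 10 affirmative votes are needed; 12 voted in favor. Satisfied. (Moot — without a quorum no business can be validly transacted.)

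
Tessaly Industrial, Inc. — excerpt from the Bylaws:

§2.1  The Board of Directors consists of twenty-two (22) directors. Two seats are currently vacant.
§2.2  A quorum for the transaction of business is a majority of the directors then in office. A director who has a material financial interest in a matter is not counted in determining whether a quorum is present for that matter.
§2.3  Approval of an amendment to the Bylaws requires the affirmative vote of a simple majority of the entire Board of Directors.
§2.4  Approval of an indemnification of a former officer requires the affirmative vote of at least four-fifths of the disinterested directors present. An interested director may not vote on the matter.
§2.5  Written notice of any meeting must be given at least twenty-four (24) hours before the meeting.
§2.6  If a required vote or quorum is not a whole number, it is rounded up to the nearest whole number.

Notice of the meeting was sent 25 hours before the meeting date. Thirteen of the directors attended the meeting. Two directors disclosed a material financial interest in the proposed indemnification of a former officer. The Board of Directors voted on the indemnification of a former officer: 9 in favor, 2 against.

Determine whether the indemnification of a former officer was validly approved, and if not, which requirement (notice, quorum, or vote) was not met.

Valid — all requirements satisfied.

Notice: 25 hours given; 24 required (25 ≥ 24). Satisfied.
Quorum: 13 present, but the 2 interested directors do not count, leaving 11. Quorum is 11. Satisfied.
Vote: the indemnification of a former officer requires four-fifths of the disinterested directors present (13 − 2 = 11). 4/5 of 11 = 8.80, rounded up to 9, so 9 affirmative votes are needed; 9 voted in favor. Satisfied.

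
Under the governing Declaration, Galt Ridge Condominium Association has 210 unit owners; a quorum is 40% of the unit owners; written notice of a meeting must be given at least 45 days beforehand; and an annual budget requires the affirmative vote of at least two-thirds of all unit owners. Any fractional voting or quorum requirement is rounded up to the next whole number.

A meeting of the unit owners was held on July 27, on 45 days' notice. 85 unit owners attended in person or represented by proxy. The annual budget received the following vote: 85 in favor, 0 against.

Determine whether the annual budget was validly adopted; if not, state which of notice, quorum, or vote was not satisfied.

Invalid — vote requirement not satisfied.

Notice: 45 days given; 45 required. Satisfied.
Quorum: 40% of 210 = 84; 85 present. Satisfied.
Vote: requires two-thirds of all unit owners (210); 2/3 of 210 = 140, so 140 needed; 85 in favor. Not satisfied.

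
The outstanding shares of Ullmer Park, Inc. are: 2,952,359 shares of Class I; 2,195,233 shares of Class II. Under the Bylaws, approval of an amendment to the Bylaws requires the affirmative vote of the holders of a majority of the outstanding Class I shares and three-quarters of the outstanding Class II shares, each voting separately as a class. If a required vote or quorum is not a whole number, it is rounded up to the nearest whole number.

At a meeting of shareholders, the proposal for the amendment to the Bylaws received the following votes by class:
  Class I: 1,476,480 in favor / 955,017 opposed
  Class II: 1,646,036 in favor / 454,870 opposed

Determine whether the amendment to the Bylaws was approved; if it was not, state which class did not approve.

Class I: a majority of 2952359 is 1476180; 1,476,180 required, 1,476,480 in favor — approved.
Class II: 3/4 of 2195233 = 1646424.75, rounded up to 1646425; 1,646,425 required, 1,646,036 in favor — not approved.

Not approved — the Class II shares did not give the required vote.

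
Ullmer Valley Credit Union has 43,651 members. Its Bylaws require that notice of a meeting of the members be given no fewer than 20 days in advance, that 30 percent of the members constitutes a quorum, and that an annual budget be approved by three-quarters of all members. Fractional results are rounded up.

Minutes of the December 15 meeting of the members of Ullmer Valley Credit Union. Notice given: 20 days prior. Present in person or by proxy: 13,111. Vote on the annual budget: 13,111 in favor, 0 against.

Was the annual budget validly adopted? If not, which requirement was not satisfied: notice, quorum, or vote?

Notice: 20 days given; 20 required. Satisfied.
Quorum: 30% of 43,651 = 13,095.30, rounded up to 13,096; 13,111 present. Satisfied.
Vote: requires three-fourths of all members (43,651); 3/4 of 43651 = 32738.25, rounded up to 32739, so 32,739 needed; 13,111 in favor. Not satisfied.

Invalid — vote requirement not satisfied.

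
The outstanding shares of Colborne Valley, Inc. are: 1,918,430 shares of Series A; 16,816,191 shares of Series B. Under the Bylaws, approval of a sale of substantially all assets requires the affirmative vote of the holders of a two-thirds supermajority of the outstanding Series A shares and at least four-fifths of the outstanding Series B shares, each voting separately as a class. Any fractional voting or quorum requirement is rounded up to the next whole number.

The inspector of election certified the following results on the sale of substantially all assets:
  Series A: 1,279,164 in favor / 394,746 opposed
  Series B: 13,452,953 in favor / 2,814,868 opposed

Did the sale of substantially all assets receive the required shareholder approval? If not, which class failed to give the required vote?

Series A: 2/3 of 1918430 = 1278953.33, rounded up to 1278954; 1,278,954 required, 1,279,164 in favor — approved.
Series B: 4/5 of 16816191 = 13452952.80, rounded up to 13452953; 13,452,953 required, 13,452,953 in favor — approved.

Approved — every class gave the required vote.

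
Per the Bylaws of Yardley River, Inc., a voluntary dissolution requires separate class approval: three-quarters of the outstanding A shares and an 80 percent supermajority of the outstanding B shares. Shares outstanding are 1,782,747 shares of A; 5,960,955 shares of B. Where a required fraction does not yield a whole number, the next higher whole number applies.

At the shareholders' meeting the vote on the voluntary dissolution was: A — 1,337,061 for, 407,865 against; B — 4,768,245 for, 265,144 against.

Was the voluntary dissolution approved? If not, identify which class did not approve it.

Not approved — the B shares did not give the required vote.

A: 3/4 of 1782747 = 1337060.25, rounded up to 1337061; 1,337,061 required, 1,337,061 in favor — approved.
B: 4/5 of 5960955 = 4768764; 4,768,764 required, 4,768,245 in favor — not approved.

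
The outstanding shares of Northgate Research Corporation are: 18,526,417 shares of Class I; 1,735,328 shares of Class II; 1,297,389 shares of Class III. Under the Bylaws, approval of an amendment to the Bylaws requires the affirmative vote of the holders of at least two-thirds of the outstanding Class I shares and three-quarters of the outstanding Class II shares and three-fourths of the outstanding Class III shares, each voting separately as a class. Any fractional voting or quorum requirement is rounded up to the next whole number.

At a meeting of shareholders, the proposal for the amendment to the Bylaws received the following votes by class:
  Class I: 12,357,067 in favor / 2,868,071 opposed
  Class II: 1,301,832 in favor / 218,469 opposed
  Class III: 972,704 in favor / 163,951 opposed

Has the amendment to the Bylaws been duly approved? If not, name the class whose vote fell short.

Not approved — the Class III shares did not give the required vote.

Class I: 2/3 of 18526417 = 12350944.67, rounded up to 12350945; 12,350,945 required, 12,357,067 in favor — approved.
Class II: 3/4 of 1735328 = 1301496; 1,301,496 required, 1,301,832 in favor — approved.
Class III: 3/4 of 1297389 = 973041.75, rounded up to 973042; 973,042 required, 972,704 in favor — not approved.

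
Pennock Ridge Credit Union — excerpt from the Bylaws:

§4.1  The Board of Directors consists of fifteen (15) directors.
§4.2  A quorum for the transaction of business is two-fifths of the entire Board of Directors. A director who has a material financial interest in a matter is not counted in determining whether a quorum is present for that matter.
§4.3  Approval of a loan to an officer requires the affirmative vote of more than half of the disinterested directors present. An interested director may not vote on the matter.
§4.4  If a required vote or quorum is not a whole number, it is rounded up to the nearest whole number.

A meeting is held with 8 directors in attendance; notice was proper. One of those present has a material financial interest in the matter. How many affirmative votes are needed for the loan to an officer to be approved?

4

The loan to an officer requires a majority of the disinterested directors present (8 − 1 = 7).
A majority of 7 is 4.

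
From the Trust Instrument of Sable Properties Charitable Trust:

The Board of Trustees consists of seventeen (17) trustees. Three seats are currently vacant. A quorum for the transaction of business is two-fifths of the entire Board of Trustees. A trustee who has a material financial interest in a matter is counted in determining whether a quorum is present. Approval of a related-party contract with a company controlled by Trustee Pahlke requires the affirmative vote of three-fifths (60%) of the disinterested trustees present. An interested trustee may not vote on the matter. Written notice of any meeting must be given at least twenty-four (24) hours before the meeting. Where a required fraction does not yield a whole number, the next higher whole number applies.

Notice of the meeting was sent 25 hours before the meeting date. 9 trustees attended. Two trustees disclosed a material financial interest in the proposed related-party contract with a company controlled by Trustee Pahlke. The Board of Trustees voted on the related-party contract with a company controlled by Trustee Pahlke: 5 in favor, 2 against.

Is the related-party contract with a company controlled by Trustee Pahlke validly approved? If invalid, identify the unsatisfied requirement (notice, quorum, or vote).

Notice: 25 hours given; 24 required (25 ≥ 24). Satisfied.
Quorum: 9 present (interested trustees count toward quorum); quorum is 7. Satisfied.
Vote: the related-party contract with a company controlled by Trustee Pahlke requires three-fifths of the disinterested trustees present (9 − 2 = 7). 3/5 of 7 = 4.20, rounded up to 5, so 5 affirmative votes are needed; 5 voted in favor. Satisfied.

Valid — all requirements satisfied.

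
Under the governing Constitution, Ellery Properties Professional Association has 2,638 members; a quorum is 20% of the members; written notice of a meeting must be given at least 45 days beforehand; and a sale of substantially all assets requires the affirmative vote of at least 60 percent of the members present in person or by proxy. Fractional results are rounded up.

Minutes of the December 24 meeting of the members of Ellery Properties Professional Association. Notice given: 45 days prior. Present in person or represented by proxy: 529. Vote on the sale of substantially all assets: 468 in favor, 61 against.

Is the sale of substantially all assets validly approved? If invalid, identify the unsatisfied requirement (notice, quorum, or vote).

Notice: 45 days given; 45 required. Satisfied.
Quorum: 20% of 2,638 = 527.60, rounded up to 528; 529 present. Satisfied.
Vote: requires three-fifths of those present (529); 3/5 of 529 = 317.40, rounded up to 318, so 318 needed; 468 in favor. Satisfied.

Valid — all requirements satisfied.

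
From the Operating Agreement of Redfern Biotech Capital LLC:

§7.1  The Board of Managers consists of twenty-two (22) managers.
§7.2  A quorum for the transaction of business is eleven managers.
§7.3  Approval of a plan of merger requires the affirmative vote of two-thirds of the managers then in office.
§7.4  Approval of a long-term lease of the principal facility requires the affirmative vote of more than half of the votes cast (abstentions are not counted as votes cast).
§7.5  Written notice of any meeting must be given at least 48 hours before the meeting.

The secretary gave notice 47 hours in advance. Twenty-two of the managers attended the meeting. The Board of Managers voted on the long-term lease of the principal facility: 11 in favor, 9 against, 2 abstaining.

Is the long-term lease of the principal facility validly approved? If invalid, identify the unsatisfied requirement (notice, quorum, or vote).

Invalid — notice requirement not satisfied.

Notice: 47 hours given; 48 required (47 < 48). Not satisfied.
Quorum: 22 present; quorum is 11. Satisfied.
Vote: the long-term lease of the principal facility requires a majority of the votes cast (22 present − 2 abstaining = 20). A majority of 20 is 11, so 11 affirmative votes are needed; 11 voted in favor. Satisfied.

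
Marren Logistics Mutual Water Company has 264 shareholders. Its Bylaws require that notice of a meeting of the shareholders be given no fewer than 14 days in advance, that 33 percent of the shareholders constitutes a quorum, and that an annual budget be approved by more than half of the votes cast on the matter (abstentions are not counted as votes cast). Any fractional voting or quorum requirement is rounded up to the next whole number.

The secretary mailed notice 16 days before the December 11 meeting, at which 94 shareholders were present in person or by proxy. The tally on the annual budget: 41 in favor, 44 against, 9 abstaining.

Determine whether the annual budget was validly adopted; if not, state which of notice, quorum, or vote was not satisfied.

Notice: 16 days given; 14 required. Satisfied.
Quorum: 33% of 264 = 87.12, rounded up to 88; 94 present. Satisfied.
Vote: requires a majority of the votes cast (94 − 9 abstaining = 85); a majority of 85 is 43, so 43 needed; 41 in favor. Not satisfied.

Invalid — vote requirement not satisfied.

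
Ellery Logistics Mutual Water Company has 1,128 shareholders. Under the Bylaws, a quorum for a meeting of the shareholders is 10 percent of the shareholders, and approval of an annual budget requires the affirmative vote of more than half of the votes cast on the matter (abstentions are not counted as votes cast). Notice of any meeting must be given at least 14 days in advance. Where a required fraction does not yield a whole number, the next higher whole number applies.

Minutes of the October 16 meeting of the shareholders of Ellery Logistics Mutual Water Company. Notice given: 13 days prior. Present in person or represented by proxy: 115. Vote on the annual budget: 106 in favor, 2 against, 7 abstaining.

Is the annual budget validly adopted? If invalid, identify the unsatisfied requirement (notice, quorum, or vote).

Invalid — notice requirement not satisfied.

Notice: 13 days given; 14 required. Not satisfied.
Quorum: 10% of 1,128 = 112.80, rounded up to 113; 115 present. Satisfied.
Vote: requires a majority of the votes cast (115 − 7 abstaining = 108); a majority of 108 is 55, so 55 needed; 106 in favor. Satisfied.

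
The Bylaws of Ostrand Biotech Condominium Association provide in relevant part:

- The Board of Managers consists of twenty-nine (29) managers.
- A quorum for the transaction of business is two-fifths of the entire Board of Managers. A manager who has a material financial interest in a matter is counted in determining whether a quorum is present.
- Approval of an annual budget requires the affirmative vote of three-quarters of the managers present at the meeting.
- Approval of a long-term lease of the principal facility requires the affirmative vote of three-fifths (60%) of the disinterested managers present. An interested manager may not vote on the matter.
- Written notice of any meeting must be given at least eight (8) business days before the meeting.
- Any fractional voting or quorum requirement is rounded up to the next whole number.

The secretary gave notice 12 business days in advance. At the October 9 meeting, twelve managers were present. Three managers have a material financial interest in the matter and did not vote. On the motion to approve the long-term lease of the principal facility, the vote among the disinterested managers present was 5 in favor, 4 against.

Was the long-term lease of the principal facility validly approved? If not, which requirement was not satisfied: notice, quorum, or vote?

Notice: 12 business days given; 8 required (12 ≥ 8). Satisfied.
Quorum: 12 present (interested managers count toward quorum); quorum is 12. Satisfied.
Vote: the long-term lease of the principal facility requires three-fifths of the disinterested managers present (12 − 3 = 9). 3/5 of 9 = 5.40, rounded up to 6, so 6 affirmative votes are needed; 5 voted in favor. Not satisfied.

Invalid — vote requirement not satisfied.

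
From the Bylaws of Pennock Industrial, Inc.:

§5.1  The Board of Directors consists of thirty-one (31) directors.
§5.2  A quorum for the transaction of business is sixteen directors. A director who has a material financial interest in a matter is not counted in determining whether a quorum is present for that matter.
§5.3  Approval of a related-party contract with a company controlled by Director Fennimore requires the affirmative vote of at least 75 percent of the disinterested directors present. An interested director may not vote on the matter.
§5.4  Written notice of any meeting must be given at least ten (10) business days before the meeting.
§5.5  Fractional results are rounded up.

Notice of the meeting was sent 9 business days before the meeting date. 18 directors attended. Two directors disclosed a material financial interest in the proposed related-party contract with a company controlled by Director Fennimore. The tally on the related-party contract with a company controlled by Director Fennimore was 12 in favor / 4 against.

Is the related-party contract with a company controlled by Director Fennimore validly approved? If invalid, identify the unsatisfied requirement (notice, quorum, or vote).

Notice: 9 business days given; 10 required (9 < 10). Not satisfied.
Quorum: 18 present, but the 2 interested directors do not count, leaving 16. Quorum is 16. Satisfied.
Vote: the related-party contract with a company controlled by Director Fennimore requires three-fourths of the disinterested directors present (18 − 2 = 16). 3/4 of 16 = 12, so 12 affirmative votes are needed; 12 voted in favor. Satisfied.

Invalid — notice requirement not satisfied.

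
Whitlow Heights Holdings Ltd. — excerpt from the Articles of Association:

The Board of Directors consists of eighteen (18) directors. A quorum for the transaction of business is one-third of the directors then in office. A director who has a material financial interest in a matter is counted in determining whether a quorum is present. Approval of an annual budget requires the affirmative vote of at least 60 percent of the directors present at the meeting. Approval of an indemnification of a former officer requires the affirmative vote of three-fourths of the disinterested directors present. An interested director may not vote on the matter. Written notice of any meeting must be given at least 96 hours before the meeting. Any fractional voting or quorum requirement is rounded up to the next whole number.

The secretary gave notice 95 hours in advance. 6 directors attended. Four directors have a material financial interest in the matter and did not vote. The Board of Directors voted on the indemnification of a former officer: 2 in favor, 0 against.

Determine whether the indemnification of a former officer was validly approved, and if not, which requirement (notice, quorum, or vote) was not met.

Notice: 95 hours given; 96 required (95 < 96). Not satisfied.
Quorum: 6 present (interested directors count toward quorum); quorum is 6. Satisfied.
Vote: the indemnification of a former officer requires three-fourths of the disinterested directors present (6 − 4 = 2). 3/4 of 2 = 1.50, rounded up to 2, so 2 affirmative votes are needed; 2 voted in favor. Satisfied.

Invalid — notice requirement not satisfied.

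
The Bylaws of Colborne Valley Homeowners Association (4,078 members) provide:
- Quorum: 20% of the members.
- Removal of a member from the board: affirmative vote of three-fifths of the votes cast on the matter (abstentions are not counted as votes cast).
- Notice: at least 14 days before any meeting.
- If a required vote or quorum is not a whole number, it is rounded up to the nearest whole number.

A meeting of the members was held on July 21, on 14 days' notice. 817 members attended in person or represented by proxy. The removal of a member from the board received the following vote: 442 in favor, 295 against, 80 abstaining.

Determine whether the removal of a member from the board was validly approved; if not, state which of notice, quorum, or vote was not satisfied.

Notice: 14 days given; 14 required. Satisfied.
Quorum: 20% of 4,078 = 815.60, rounded up to 816; 817 present. Satisfied.
Vote: requires three-fifths of the votes cast (817 − 80 abstaining = 737); 3/5 of 737 = 442.20, rounded up to 443, so 443 needed; 442 in favor. Not satisfied.

Invalid — vote requirement not satisfied.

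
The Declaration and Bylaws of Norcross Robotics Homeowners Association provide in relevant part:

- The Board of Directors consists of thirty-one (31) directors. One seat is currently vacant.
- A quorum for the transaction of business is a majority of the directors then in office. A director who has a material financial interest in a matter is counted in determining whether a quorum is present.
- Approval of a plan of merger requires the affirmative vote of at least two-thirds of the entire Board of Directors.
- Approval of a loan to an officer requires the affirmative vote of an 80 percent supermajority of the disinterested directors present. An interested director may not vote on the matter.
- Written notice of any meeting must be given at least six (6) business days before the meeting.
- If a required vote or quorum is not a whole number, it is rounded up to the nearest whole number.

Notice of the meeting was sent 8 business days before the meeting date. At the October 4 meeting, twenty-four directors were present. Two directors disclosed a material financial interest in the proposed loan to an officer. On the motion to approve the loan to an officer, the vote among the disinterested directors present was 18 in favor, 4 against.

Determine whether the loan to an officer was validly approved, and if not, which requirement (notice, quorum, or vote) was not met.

Notice: 8 business days given; 6 required (8 ≥ 6). Satisfied.
Quorum: 24 present (interested directors count toward quorum); quorum is 16. Satisfied.
Vote: the loan to an officer requires four-fifths of the disinterested directors present (24 − 2 = 22). 4/5 of 22 = 17.60, rounded up to 18, so 18 affirmative votes are needed; 18 voted in favor. Satisfied.

Valid — all requirements satisfied.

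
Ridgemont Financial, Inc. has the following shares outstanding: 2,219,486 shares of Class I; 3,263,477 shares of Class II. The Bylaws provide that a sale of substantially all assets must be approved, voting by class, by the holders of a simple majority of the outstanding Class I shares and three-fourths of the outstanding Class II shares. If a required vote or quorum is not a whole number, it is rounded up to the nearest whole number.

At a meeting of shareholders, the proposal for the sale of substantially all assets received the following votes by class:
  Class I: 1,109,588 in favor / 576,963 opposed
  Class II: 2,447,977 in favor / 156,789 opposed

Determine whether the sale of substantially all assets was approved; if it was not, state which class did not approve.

Not approved — the Class I shares did not give the required vote.

Class I: a majority of 2219486 is 1109744; 1,109,744 required, 1,109,588 in favor — not approved.
Class II: 3/4 of 3263477 = 2447607.75, rounded up to 2447608; 2,447,608 required, 2,447,977 in favor — approved.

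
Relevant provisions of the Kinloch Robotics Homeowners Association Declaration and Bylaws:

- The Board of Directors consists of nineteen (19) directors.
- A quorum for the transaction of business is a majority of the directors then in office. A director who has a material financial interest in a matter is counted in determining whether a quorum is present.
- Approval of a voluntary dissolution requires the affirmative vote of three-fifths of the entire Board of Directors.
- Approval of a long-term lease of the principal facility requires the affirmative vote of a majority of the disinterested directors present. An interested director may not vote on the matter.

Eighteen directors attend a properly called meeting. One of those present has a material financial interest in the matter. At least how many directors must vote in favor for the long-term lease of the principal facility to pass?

The long-term lease of the principal facility requires a majority of the disinterested directors present (18 − 1 = 17).
A majority of 17 is 9.

9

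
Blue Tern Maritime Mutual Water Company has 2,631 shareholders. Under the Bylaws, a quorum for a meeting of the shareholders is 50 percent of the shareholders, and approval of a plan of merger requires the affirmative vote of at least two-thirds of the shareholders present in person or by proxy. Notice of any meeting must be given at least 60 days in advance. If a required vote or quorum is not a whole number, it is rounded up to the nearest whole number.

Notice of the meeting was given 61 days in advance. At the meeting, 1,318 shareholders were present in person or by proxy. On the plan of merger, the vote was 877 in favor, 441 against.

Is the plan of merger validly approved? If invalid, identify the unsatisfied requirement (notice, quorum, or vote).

Invalid — vote requirement not satisfied.

Notice: 61 days given; 60 required. Satisfied.
Quorum: 50% of 2,631 = 1,315.50, rounded up to 1,316; 1,318 present. Satisfied.
Vote: requires two-thirds of those present (1,318); 2/3 of 1318 = 878.67, rounded up to 879, so 879 needed; 877 in favor. Not satisfied.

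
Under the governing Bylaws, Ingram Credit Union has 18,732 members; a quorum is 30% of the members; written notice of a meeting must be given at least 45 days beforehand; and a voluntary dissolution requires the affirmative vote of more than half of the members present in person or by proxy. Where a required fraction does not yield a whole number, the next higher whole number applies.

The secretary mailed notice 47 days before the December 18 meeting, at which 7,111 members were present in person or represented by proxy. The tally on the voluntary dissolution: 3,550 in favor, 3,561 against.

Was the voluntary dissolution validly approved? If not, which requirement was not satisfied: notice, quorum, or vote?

Invalid — vote requirement not satisfied.

Notice: 47 days given; 45 required. Satisfied.
Quorum: 30% of 18,732 = 5,619.60, rounded up to 5,620; 7,111 present. Satisfied.
Vote: requires a majority of those present (7,111); a majority of 7111 is 3556, so 3,556 needed; 3,550 in favor. Not satisfied.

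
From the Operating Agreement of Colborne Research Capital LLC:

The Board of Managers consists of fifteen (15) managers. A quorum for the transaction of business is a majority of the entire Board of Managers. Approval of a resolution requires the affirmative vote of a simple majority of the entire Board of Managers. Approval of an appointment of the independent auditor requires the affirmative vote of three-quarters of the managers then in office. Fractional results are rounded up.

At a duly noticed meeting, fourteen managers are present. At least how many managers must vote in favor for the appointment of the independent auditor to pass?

12

The appointment of the independent auditor requires three-fourths of the managers then in office (15).
3/4 of 15 = 11.25, rounded up to 12.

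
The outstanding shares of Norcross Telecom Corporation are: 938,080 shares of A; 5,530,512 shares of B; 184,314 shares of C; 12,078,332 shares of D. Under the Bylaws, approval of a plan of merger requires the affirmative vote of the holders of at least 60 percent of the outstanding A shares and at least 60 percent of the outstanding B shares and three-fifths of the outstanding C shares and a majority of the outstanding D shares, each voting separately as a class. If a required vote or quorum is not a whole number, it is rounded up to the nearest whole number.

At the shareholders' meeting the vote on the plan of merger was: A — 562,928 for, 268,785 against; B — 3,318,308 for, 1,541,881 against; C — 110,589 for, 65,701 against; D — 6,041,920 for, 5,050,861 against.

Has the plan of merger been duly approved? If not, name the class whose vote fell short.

A: 3/5 of 938080 = 562848; 562,848 required, 562,928 in favor — approved.
B: 3/5 of 5530512 = 3318307.20, rounded up to 3318308; 3,318,308 required, 3,318,308 in favor — approved.
C: 3/5 of 184314 = 110588.40, rounded up to 110589; 110,589 required, 110,589 in favor — approved.
D: a majority of 12078332 is 6039167; 6,039,167 required, 6,041,920 in favor — approved.

Approved — every class gave the required vote.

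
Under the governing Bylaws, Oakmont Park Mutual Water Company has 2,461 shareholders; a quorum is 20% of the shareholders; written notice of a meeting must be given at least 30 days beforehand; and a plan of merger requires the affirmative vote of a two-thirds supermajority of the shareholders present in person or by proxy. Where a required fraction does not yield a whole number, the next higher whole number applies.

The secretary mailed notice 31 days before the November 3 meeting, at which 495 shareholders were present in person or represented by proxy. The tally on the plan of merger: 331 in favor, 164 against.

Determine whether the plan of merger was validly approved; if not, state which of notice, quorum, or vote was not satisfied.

Notice: 31 days given; 30 required. Satisfied.
Quorum: 20% of 2,461 = 492.20, rounded up to 493; 495 present. Satisfied.
Vote: requires two-thirds of those present (495); 2/3 of 495 = 330, so 330 needed; 331 in favor. Satisfied.

Valid — all requirements satisfied.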